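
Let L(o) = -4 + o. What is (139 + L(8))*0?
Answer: 0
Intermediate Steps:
(139 + L(8))*0 = (139 + (-4 + 8))*0 = (139 + 4)*0 = 143*0 = 0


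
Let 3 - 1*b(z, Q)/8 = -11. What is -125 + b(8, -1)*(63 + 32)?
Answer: 10515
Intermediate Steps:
b(z, Q) = 112 (b(z, Q) = 24 - 8*(-11) = 24 + 88 = 112)
-125 + b(8, -1)*(63 + 32) = -125 + 112*(63 + 32) = -125 + 112*95 = -125 + 10640 = 10515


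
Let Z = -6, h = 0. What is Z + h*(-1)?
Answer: -6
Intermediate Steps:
Z + h*(-1) = -6 + 0*(-1) = -6 + 0 = -6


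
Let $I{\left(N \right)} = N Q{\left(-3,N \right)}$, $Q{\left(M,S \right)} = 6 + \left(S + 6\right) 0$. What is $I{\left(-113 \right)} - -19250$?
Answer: $18572$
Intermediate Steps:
$Q{\left(M,S \right)} = 6$ ($Q{\left(M,S \right)} = 6 + \left(6 + S\right) 0 = 6 + 0 = 6$)
$I{\left(N \right)} = 6 N$ ($I{\left(N \right)} = N 6 = 6 N$)
$I{\left(-113 \right)} - -19250 = 6 \left(-113\right) - -19250 = -678 + 19250 = 18572$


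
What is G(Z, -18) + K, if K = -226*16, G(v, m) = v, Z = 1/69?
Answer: -249503/69 ≈ -3616.0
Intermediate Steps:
Z = 1/69 ≈ 0.014493
K = -3616
G(Z, -18) + K = 1/69 - 3616 = -249503/69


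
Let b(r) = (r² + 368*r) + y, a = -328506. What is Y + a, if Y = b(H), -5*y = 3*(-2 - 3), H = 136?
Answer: -259959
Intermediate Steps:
y = 3 (y = -3*(-2 - 3)/5 = -3*(-5)/5 = -⅕*(-15) = 3)
b(r) = 3 + r² + 368*r (b(r) = (r² + 368*r) + 3 = 3 + r² + 368*r)
Y = 68547 (Y = 3 + 136² + 368*136 = 3 + 18496 + 50048 = 68547)
Y + a = 68547 - 328506 = -259959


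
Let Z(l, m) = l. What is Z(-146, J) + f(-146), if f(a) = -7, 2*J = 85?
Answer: -153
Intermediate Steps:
J = 85/2 (J = (1/2)*85 = 85/2 ≈ 42.500)
Z(-146, J) + f(-146) = -146 - 7 = -153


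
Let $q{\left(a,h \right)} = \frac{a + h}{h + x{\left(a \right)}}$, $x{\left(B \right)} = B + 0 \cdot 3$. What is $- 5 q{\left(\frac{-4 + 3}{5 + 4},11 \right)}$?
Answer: $-5$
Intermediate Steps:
$x{\left(B \right)} = B$ ($x{\left(B \right)} = B + 0 = B$)
$q{\left(a,h \right)} = 1$ ($q{\left(a,h \right)} = \frac{a + h}{h + a} = \frac{a + h}{a + h} = 1$)
$- 5 q{\left(\frac{-4 + 3}{5 + 4},11 \right)} = \left(-5\right) 1 = -5$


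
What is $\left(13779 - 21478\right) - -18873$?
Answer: $11174$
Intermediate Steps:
$\left(13779 - 21478\right) - -18873 = -7699 + 18873 = 11174$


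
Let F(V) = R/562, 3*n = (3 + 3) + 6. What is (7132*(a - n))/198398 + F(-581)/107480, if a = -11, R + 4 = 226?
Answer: -1615487550111/2995996294120 ≈ -0.53922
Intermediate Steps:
R = 222 (R = -4 + 226 = 222)
n = 4 (n = ((3 + 3) + 6)/3 = (6 + 6)/3 = (⅓)*12 = 4)
F(V) = 111/281 (F(V) = 222/562 = 222*(1/562) = 111/281)
(7132*(a - n))/198398 + F(-581)/107480 = (7132*(-11 - 1*4))/198398 + (111/281)/107480 = (7132*(-11 - 4))*(1/198398) + (111/281)*(1/107480) = (7132*(-15))*(1/198398) + 111/30201880 = -106980*1/198398 + 111/30201880 = -53490/99199 + 111/30201880 = -1615487550111/2995996294120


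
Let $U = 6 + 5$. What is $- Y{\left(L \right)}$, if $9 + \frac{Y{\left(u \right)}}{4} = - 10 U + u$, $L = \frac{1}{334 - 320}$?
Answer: $\frac{3330}{7} \approx 475.71$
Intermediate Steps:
$U = 11$
$L = \frac{1}{14} \approx 0.071429$
$Y{\left(u \right)} = -476 + 4 u$ ($Y{\left(u \right)} = -36 + 4 \left(\left(-10\right) 11 + u\right) = -36 + 4 \left(-110 + u\right) = -36 + \left(-440 + 4 u\right) = -476 + 4 u$)
$- Y{\left(L \right)} = - (-476 + 4 \cdot \frac{1}{14}) = - (-476 + \frac{2}{7}) = \left(-1\right) \left(- \frac{3330}{7}\right) = \frac{3330}{7}$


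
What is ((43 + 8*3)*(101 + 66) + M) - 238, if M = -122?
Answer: 10829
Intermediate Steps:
((43 + 8*3)*(101 + 66) + M) - 238 = ((43 + 8*3)*(101 + 66) - 122) - 238 = ((43 + 24)*167 - 122) - 238 = (67*167 - 122) - 238 = (11189 - 122) - 238 = 11067 - 238 = 10829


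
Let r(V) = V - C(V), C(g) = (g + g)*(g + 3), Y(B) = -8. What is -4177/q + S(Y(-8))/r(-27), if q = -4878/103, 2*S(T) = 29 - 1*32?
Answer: 10540795/119511 ≈ 88.199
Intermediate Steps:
C(g) = 2*g*(3 + g) (C(g) = (2*g)*(3 + g) = 2*g*(3 + g))
S(T) = -3/2 (S(T) = (29 - 1*32)/2 = (29 - 32)/2 = (½)*(-3) = -3/2)
q = -4878/103 (q = -4878*1/103 = -4878/103 ≈ -47.359)
r(V) = V - 2*V*(3 + V)
-4177/q + S(Y(-8))/r(-27) = -4177/(-4878/103) - 3*(-1/(27*(-5 - 2*(-27))))/2 = -4177*(-103/4878) - 3*(-1/(27*(-5 + 54)))/2 = 430231/4878 - 3/(2*((-27*49))) = 430231/4878 - 3/2/(-1323) = 430231/4878 - 3/2*(-1/1323) = 430231/4878 + 1/882 = 10540795/119511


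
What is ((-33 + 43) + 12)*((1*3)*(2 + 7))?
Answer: 594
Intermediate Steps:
((-33 + 43) + 12)*((1*3)*(2 + 7)) = (10 + 12)*(3*9) = 22*27 = 594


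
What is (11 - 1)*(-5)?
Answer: -50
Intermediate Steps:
(11 - 1)*(-5) = 10*(-5) = -50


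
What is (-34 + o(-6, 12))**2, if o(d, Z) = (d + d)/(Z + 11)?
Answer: 630436/529 ≈ 1191.8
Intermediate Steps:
o(d, Z) = 2*d/(11 + Z) (o(d, Z) = (2*d)/(11 + Z) = 2*d/(11 + Z))
(-34 + o(-6, 12))**2 = (-34 + 2*(-6)/(11 + 12))**2 = (-34 + 2*(-6)/23)**2 = (-34 + 2*(-6)*(1/23))**2 = (-34 - 12/23)**2 = (-794/23)**2 = 630436/529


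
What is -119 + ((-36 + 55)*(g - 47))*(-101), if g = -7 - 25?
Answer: 151482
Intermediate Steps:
g = -32
-119 + ((-36 + 55)*(g - 47))*(-101) = -119 + ((-36 + 55)*(-32 - 47))*(-101) = -119 + (19*(-79))*(-101) = -119 - 1501*(-101) = -119 + 151601 = 151482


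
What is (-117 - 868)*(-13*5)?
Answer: 64025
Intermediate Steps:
(-117 - 868)*(-13*5) = -985*(-65) = 64025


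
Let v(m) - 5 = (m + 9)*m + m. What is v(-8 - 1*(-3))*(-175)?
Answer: 3500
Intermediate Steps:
v(m) = 5 + m + m*(9 + m) (v(m) = 5 + ((m + 9)*m + m) = 5 + ((9 + m)*m + m) = 5 + (m*(9 + m) + m) = 5 + (m + m*(9 + m)) = 5 + m + m*(9 + m))
v(-8 - 1*(-3))*(-175) = (5 + (-8 - 1*(-3))² + 10*(-8 - 1*(-3)))*(-175) = (5 + (-8 + 3)² + 10*(-8 + 3))*(-175) = (5 + (-5)² + 10*(-5))*(-175) = (5 + 25 - 50)*(-175) = -20*(-175) = 3500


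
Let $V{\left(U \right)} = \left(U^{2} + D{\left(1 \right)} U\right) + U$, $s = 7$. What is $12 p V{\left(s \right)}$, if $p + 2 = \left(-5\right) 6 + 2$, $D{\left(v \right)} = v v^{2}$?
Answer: $-22680$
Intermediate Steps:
$D{\left(v \right)} = v^{3}$
$p = -30$ ($p = -2 + \left(\left(-5\right) 6 + 2\right) = -2 + \left(-30 + 2\right) = -2 - 28 = -30$)
$V{\left(U \right)} = U^{2} + 2 U$ ($V{\left(U \right)} = \left(U^{2} + 1^{3} U\right) + U = \left(U^{2} + 1 U\right) + U = \left(U^{2} + U\right) + U = \left(U + U^{2}\right) + U = U^{2} + 2 U$)
$12 p V{\left(s \right)} = 12 \left(-30\right) 7 \left(2 + 7\right) = - 360 \cdot 7 \cdot 9 = \left(-360\right) 63 = -22680$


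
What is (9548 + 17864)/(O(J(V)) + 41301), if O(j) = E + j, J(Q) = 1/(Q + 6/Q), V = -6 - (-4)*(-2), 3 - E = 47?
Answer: 1384306/2083475 ≈ 0.66442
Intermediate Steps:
E = -44 (E = 3 - 1*47 = 3 - 47 = -44)
V = -14 (V = -6 - 1*8 = -6 - 8 = -14)
O(j) = -44 + j
(9548 + 17864)/(O(J(V)) + 41301) = (9548 + 17864)/((-44 - 14/(6 + (-14)²)) + 41301) = 27412/((-44 - 14/(6 + 196)) + 41301) = 27412/((-44 - 14/202) + 41301) = 27412/((-44 - 14*1/202) + 41301) = 27412/((-44 - 7/101) + 41301) = 27412/(-4451/101 + 41301) = 27412/(4166950/101) = 27412*(101/4166950) = 1384306/2083475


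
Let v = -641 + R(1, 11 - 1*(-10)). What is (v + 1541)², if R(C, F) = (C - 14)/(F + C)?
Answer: 391525369/484 ≈ 8.0894e+5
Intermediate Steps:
R(C, F) = (-14 + C)/(C + F)
v = -14115/22 (v = -641 + (-14 + 1)/(1 + (11 - 1*(-10))) = -641 - 13/(1 + (11 + 10)) = -641 - 13/(1 + 21) = -641 - 13/22 = -14115/22 ≈ -641.59)
(v + 1541)² = (-14115/22 + 1541)² = (19787/22)² = 391525369/484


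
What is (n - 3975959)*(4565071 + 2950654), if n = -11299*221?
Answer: -48649573522550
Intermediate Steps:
n = -2497079
(n - 3975959)*(4565071 + 2950654) = (-2497079 - 3975959)*(4565071 + 2950654) = -6473038*7515725 = -48649573522550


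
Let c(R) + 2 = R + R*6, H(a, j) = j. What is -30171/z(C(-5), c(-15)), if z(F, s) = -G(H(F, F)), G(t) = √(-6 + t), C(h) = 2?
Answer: -30171*I/2 ≈ -15086.0*I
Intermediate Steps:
c(R) = -2 + 7*R (c(R) = -2 + (R + R*6) = -2 + (R + 6*R) = -2 + 7*R)
z(F, s) = -√(-6 + F)
-30171/z(C(-5), c(-15)) = -30171*(-1/√(-6 + 2)) = -30171*I/2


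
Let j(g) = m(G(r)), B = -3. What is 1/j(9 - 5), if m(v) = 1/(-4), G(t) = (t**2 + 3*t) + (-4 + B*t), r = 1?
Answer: -4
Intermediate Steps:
G(t) = -4 + t**2 (G(t) = (t**2 + 3*t) + (-4 - 3*t) = -4 + t**2)
m(v) = -1/4 (m(v) = 1*(-1/4) = -1/4)
j(g) = -1/4
1/j(9 - 5) = 1/(-1/4) = -4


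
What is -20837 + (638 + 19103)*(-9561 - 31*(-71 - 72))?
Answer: -101252685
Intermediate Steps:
-20837 + (638 + 19103)*(-9561 - 31*(-71 - 72)) = -20837 + 19741*(-9561 - 31*(-143)) = -20837 + 19741*(-9561 + 4433) = -20837 + 19741*(-5128) = -20837 - 101231848 = -101252685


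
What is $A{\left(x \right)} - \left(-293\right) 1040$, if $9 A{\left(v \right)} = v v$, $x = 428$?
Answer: $\frac{2925664}{9} \approx 3.2507 \cdot 10^{5}$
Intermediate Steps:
$A{\left(v \right)} = \frac{v^{2}}{9}$ ($A{\left(v \right)} = \frac{v v}{9} = \frac{v^{2}}{9}$)
$A{\left(x \right)} - \left(-293\right) 1040 = \frac{428^{2}}{9} - \left(-293\right) 1040 = \frac{1}{9} \cdot 183184 - -304720 = \frac{183184}{9} + 304720 = \frac{2925664}{9}$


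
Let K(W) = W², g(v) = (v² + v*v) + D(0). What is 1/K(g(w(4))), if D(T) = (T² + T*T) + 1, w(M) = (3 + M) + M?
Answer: 1/59049 ≈ 1.6935e-5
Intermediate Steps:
w(M) = 3 + 2*M
D(T) = 1 + 2*T² (D(T) = (T² + T²) + 1 = 2*T² + 1 = 1 + 2*T²)
g(v) = 1 + 2*v² (g(v) = (v² + v*v) + (1 + 2*0²) = (v² + v²) + (1 + 2*0) = 2*v² + (1 + 0) = 2*v² + 1 = 1 + 2*v²)
1/K(g(w(4))) = 1/((1 + 2*(3 + 2*4)²)²) = 1/((1 + 2*(3 + 8)²)²) = 1/((1 + 2*11²)²) = 1/((1 + 2*121)²) = 1/((1 + 242)²) = 1/(243²) = 1/59049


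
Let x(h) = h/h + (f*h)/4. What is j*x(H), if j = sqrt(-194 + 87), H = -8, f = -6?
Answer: 13*I*sqrt(107) ≈ 134.47*I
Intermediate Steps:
j = I*sqrt(107) (j = sqrt(-107) = I*sqrt(107) ≈ 10.344*I)
x(h) = 1 - 3*h/2 (x(h) = h/h - 6*h/4 = 1 - 6*h*(1/4) = 1 - 3*h/2)
j*x(H) = (I*sqrt(107))*(1 - 3/2*(-8)) = (I*sqrt(107))*(1 + 12) = (I*sqrt(107))*13 = 13*I*sqrt(107)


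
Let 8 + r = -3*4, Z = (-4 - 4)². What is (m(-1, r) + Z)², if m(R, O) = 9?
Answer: 5329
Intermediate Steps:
Z = 64 (Z = (-8)² = 64)
r = -20 (r = -8 - 3*4 = -8 - 12 = -20)
(m(-1, r) + Z)² = (9 + 64)² = 73² = 5329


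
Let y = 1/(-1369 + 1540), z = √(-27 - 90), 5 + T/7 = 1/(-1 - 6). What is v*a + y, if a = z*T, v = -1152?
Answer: 1/171 + 124416*I*√13 ≈ 0.005848 + 4.4859e+5*I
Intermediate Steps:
T = -36 (T = -35 + 7/(-1 - 6) = -35 + 7/(-7) = -35 + 7*(-⅐) = -35 - 1 = -36)
z = 3*I*√13 (z = √(-117) = 3*I*√13 ≈ 10.817*I)
a = -108*I*√13 (a = (3*I*√13)*(-36) = -108*I*√13 ≈ -389.4*I)
y = 1/171 ≈ 0.0058480
v*a + y = -(-124416)*I*√13 + 1/171 = 124416*I*√13 + 1/171 = 1/171 + 124416*I*√13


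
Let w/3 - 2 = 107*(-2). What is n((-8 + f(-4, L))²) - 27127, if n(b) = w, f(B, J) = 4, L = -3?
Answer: -27763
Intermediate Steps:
w = -636 (w = 6 + 3*(107*(-2)) = 6 + 3*(-214) = 6 - 642 = -636)
n(b) = -636
n((-8 + f(-4, L))²) - 27127 = -636 - 27127 = -27763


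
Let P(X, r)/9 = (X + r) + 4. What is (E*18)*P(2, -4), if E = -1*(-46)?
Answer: 14904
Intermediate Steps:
E = 46
P(X, r) = 36 + 9*X + 9*r (P(X, r) = 9*((X + r) + 4) = 9*(4 + X + r) = 36 + 9*X + 9*r)
(E*18)*P(2, -4) = (46*18)*(36 + 9*2 + 9*(-4)) = 828*(36 + 18 - 36) = 828*18 = 14904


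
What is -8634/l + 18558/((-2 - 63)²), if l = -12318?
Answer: 44179349/8673925 ≈ 5.0934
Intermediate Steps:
-8634/l + 18558/((-2 - 63)²) = -8634/(-12318) + 18558/((-2 - 63)²) = -8634*(-1/12318) + 18558/((-65)²) = 1439/2053 + 18558/4225 = 44179349/8673925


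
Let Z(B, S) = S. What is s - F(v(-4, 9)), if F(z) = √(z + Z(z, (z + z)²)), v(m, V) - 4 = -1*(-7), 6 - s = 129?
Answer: -123 - 3*√55 ≈ -145.25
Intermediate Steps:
s = -123 (s = 6 - 1*129 = 6 - 129 = -123)
v(m, V) = 11 (v(m, V) = 4 - 1*(-7) = 4 + 7 = 11)
F(z) = √(z + 4*z²) (F(z) = √(z + (z + z)²) = √(z + (2*z)²) = √(z + 4*z²))
s - F(v(-4, 9)) = -123 - √(11*(1 + 4*11)) = -123 - √(11*(1 + 44)) = -123 - √(11*45) = -123 - √495 = -123 - 3*√55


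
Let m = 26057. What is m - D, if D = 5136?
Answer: 20921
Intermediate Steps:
m - D = 26057 - 1*5136 = 26057 - 5136 = 20921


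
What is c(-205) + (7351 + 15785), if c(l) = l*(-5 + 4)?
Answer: 23341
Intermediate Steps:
c(l) = -l (c(l) = l*(-1) = -l)
c(-205) + (7351 + 15785) = -1*(-205) + (7351 + 15785) = 205 + 23136 = 23341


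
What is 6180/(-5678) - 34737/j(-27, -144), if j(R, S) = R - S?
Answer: -32993291/110721 ≈ -297.99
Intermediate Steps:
6180/(-5678) - 34737/j(-27, -144) = 6180/(-5678) - 34737/(-27 - 1*(-144)) = 6180*(-1/5678) - 34737/(-27 + 144) = -3090/2839 - 34737/117 = -3090/2839 - 34737*1/117 = -3090/2839 - 11579/39 = -32993291/110721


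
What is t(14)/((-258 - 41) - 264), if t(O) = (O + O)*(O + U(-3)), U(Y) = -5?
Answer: -252/563 ≈ -0.44760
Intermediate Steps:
t(O) = 2*O*(-5 + O) (t(O) = (O + O)*(O - 5) = (2*O)*(-5 + O) = 2*O*(-5 + O))
t(14)/((-258 - 41) - 264) = (2*14*(-5 + 14))/((-258 - 41) - 264) = (2*14*9)/(-299 - 264) = 252/(-563) = -1/563*252 = -252/563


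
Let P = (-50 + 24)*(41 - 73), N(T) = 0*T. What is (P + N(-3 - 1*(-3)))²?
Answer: 692224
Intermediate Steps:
N(T) = 0
P = 832 (P = -26*(-32) = 832)
(P + N(-3 - 1*(-3)))² = (832 + 0)² = 832² = 692224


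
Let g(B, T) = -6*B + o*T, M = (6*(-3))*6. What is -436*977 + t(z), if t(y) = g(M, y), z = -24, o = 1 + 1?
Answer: -425372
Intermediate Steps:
o = 2
M = -108 (M = -18*6 = -108)
g(B, T) = -6*B + 2*T
t(y) = 648 + 2*y (t(y) = -6*(-108) + 2*y = 648 + 2*y)
-436*977 + t(z) = -436*977 + (648 + 2*(-24)) = -425972 + (648 - 48) = -425972 + 600 = -425372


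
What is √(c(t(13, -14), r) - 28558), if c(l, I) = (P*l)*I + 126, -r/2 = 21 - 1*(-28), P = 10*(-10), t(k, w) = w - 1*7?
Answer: 2*I*√58558 ≈ 483.98*I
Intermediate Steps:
t(k, w) = -7 + w (t(k, w) = w - 7 = -7 + w)
P = -100
r = -98 (r = -2*(21 - 1*(-28)) = -2*(21 + 28) = -2*49 = -98)
c(l, I) = 126 - 100*I*l (c(l, I) = (-100*l)*I + 126 = -100*I*l + 126 = 126 - 100*I*l)
√(c(t(13, -14), r) - 28558) = √((126 - 100*(-98)*(-7 - 14)) - 28558) = √((126 - 100*(-98)*(-21)) - 28558) = √((126 - 205800) - 28558) = √(-205674 - 28558) = √(-234232) = 2*I*√58558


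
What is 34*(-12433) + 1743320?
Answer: 1320598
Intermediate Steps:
34*(-12433) + 1743320 = -422722 + 1743320 = 1320598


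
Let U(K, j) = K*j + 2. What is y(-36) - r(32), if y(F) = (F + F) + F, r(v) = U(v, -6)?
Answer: 82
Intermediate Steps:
U(K, j) = 2 + K*j
r(v) = 2 - 6*v (r(v) = 2 + v*(-6) = 2 - 6*v)
y(F) = 3*F (y(F) = 2*F + F = 3*F)
y(-36) - r(32) = 3*(-36) - (2 - 6*32) = -108 - (2 - 192) = -108 - 1*(-190) = -108 + 190 = 82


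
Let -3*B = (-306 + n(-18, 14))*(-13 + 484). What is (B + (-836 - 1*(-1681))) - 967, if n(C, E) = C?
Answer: 50746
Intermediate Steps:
B = 50868 (B = -(-306 - 18)*(-13 + 484)/3 = -(-108)*471 = -⅓*(-152604) = 50868)
(B + (-836 - 1*(-1681))) - 967 = (50868 + (-836 - 1*(-1681))) - 967 = (50868 + (-836 + 1681)) - 967 = (50868 + 845) - 967 = 51713 - 967 = 50746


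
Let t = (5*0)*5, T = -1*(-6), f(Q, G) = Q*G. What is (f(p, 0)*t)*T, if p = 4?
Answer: 0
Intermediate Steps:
f(Q, G) = G*Q
T = 6
t = 0 (t = 0*5 = 0)
(f(p, 0)*t)*T = ((0*4)*0)*6 = (0*0)*6 = 0*6 = 0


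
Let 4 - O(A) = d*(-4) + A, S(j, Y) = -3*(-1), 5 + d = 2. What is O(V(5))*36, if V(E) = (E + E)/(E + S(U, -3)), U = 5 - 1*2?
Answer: -333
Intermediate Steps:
d = -3 (d = -5 + 2 = -3)
U = 3 (U = 5 - 2 = 3)
S(j, Y) = 3
V(E) = 2*E/(3 + E) (V(E) = (E + E)/(E + 3) = (2*E)/(3 + E) = 2*E/(3 + E))
O(A) = -8 - A (O(A) = 4 - (-3*(-4) + A) = 4 - (12 + A) = 4 + (-12 - A) = -8 - A)
O(V(5))*36 = (-8 - 2*5/(3 + 5))*36 = (-8 - 2*5/8)*36 = (-8 - 1*5/4)*36 = (-8 - 5/4)*36 = -37/4*36 = -333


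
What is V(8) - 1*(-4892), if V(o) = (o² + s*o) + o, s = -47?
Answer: 4588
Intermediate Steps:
V(o) = o² - 46*o (V(o) = (o² - 47*o) + o = o² - 46*o)
V(8) - 1*(-4892) = 8*(-46 + 8) - 1*(-4892) = 8*(-38) + 4892 = -304 + 4892 = 4588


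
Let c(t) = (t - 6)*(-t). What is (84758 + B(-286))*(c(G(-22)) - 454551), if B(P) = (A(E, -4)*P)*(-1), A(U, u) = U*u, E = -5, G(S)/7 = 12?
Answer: -41719677234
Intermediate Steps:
G(S) = 84 (G(S) = 7*12 = 84)
c(t) = -t*(-6 + t) (c(t) = (-6 + t)*(-t) = -t*(-6 + t))
B(P) = -20*P (B(P) = ((-5*(-4))*P)*(-1) = (20*P)*(-1) = -20*P)
(84758 + B(-286))*(c(G(-22)) - 454551) = (84758 - 20*(-286))*(84*(6 - 1*84) - 454551) = (84758 + 5720)*(84*(6 - 84) - 454551) = 90478*(84*(-78) - 454551) = 90478*(-6552 - 454551) = 90478*(-461103) = -41719677234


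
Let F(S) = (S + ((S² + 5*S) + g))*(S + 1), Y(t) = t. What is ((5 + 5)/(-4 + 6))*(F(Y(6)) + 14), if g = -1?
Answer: 2555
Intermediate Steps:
F(S) = (1 + S)*(-1 + S² + 6*S) (F(S) = (S + ((S² + 5*S) - 1))*(S + 1) = (S + (-1 + S² + 5*S))*(1 + S) = (-1 + S² + 6*S)*(1 + S) = (1 + S)*(-1 + S² + 6*S))
((5 + 5)/(-4 + 6))*(F(Y(6)) + 14) = ((5 + 5)/(-4 + 6))*((-1 + 6³ + 5*6 + 7*6²) + 14) = (10/2)*((-1 + 216 + 30 + 7*36) + 14) = (10*(½))*((-1 + 216 + 30 + 252) + 14) = 5*(497 + 14) = 5*511 = 2555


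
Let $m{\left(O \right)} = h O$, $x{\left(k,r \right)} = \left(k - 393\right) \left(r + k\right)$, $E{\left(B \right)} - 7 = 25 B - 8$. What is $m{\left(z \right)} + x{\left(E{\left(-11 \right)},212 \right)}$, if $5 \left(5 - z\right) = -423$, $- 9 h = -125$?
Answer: $\frac{396544}{9} \approx 44060.0$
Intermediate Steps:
$E{\left(B \right)} = -1 + 25 B$ ($E{\left(B \right)} = 7 + \left(25 B - 8\right) = 7 + \left(-8 + 25 B\right) = -1 + 25 B$)
$h = \frac{125}{9}$ ($h = \left(- \frac{1}{9}\right) \left(-125\right) = \frac{125}{9} \approx 13.889$)
$z = \frac{448}{5}$ ($z = 5 - - \frac{423}{5} = 5 + \frac{423}{5} = \frac{448}{5} \approx 89.6$)
$x{\left(k,r \right)} = \left(-393 + k\right) \left(k + r\right)$
$m{\left(O \right)} = \frac{125 O}{9}$
$m{\left(z \right)} + x{\left(E{\left(-11 \right)},212 \right)} = \frac{125}{9} \cdot \frac{448}{5} - \left(83316 - \left(-1 + 25 \left(-11\right)\right)^{2} + 393 \left(-1 + 25 \left(-11\right)\right) - \left(-1 + 25 \left(-11\right)\right) 212\right) = \frac{11200}{9} - \left(83316 - \left(-1 - 275\right)^{2} + 393 \left(-1 - 275\right) - \left(-1 - 275\right) 212\right) = \frac{11200}{9} - \left(33360 - 76176\right) = \frac{11200}{9} + \left(76176 + 108468 - 83316 - 58512\right) = \frac{11200}{9} + 42816 = \frac{396544}{9}$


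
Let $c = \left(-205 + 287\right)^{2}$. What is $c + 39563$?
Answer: $46287$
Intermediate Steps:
$c = 6724$ ($c = 82^{2} = 6724$)
$c + 39563 = 6724 + 39563 = 46287$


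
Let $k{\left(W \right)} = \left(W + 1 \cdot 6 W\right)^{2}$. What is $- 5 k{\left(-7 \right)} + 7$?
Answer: $-11998$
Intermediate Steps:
$k{\left(W \right)} = 49 W^{2}$ ($k{\left(W \right)} = \left(W + 6 W\right)^{2} = \left(7 W\right)^{2} = 49 W^{2}$)
$- 5 k{\left(-7 \right)} + 7 = - 5 \cdot 49 \left(-7\right)^{2} + 7 = - 5 \cdot 49 \cdot 49 + 7 = \left(-5\right) 2401 + 7 = -12005 + 7 = -11998$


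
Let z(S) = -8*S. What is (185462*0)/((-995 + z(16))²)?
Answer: 0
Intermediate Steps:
(185462*0)/((-995 + z(16))²) = (185462*0)/((-995 - 8*16)²) = 0/((-995 - 128)²) = 0/((-1123)²) = 0/1261129 = 0*(1/1261129) = 0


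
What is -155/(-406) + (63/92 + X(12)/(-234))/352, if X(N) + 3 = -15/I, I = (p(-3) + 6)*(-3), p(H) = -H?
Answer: 2656449533/6922371456 ≈ 0.38375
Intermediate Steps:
I = -27 (I = (-1*(-3) + 6)*(-3) = (3 + 6)*(-3) = 9*(-3) = -27)
X(N) = -22/9 (X(N) = -3 - 15/(-27) = -3 - 15*(-1/27) = -3 + 5/9 = -22/9)
-155/(-406) + (63/92 + X(12)/(-234))/352 = -155/(-406) + (63/92 - 22/9/(-234))/352 = -155*(-1/406) + (63*(1/92) - 22/9*(-1/234))*(1/352) = 155/406 + (63/92 + 11/1053)*(1/352) = 155/406 + (67351/96876)*(1/352) = 155/406 + 67351/34100352 = 2656449533/6922371456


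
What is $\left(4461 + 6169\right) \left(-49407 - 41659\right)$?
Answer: $-968031580$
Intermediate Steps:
$\left(4461 + 6169\right) \left(-49407 - 41659\right) = 10630 \left(-91066\right) = -968031580$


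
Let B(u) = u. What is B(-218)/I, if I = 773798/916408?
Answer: -99888472/386899 ≈ -258.18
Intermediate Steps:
I = 386899/458204 (I = 773798*(1/916408) = 386899/458204 ≈ 0.84438)
B(-218)/I = -218/386899/458204 = -218*458204/386899 = -99888472/386899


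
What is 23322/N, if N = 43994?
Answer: 11661/21997 ≈ 0.53012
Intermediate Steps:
23322/N = 23322/43994 = 23322*(1/43994) = 11661/21997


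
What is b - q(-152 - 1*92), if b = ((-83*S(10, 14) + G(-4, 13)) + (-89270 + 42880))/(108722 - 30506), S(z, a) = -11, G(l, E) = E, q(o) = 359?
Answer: -3515626/9777 ≈ -359.58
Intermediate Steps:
b = -5683/9777 (b = ((-83*(-11) + 13) + (-89270 + 42880))/(108722 - 30506) = ((913 + 13) - 46390)/78216 = (926 - 46390)*(1/78216) = -45464*1/78216 = -5683/9777 ≈ -0.58126)
b - q(-152 - 1*92) = -5683/9777 - 1*359 = -5683/9777 - 359 = -3515626/9777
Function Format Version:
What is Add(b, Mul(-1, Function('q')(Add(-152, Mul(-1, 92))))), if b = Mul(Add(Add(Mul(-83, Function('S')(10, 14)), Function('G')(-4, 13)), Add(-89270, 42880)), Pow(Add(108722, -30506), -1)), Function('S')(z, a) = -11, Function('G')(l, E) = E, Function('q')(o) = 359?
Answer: Rational(-3515626, 9777) ≈ -359.58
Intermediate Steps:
b = Rational(-5683, 9777) (b = Mul(Add(Add(Mul(-83, -11), 13), Add(-89270, 42880)), Pow(Add(108722, -30506), -1)) = Mul(Add(Add(913, 13), -46390), Pow(78216, -1)) = Mul(Add(926, -46390), Rational(1, 78216)) = Mul(-45464, Rational(1, 78216)) = Rational(-5683, 9777) ≈ -0.58126)
Add(b, Mul(-1, Function('q')(Add(-152, Mul(-1, 92))))) = Add(Rational(-5683, 9777), Mul(-1, 359)) = Add(Rational(-5683, 9777), -359) = Rational(-3515626, 9777)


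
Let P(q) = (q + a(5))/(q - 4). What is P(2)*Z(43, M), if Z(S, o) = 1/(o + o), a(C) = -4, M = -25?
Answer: -1/50 ≈ -0.020000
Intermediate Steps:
P(q) = 1 (P(q) = (q - 4)/(q - 4) = (-4 + q)/(-4 + q) = 1)
Z(S, o) = 1/(2*o)
P(2)*Z(43, M) = 1*((½)/(-25)) = 1*((½)*(-1/25)) = 1*(-1/50) = -1/50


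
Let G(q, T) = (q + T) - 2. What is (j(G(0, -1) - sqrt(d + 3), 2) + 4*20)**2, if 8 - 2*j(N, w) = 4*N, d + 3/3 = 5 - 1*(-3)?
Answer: 8140 + 360*sqrt(10) ≈ 9278.4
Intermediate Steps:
G(q, T) = -2 + T + q (G(q, T) = (T + q) - 2 = -2 + T + q)
d = 7 (d = -1 + (5 - 1*(-3)) = -1 + (5 + 3) = -1 + 8 = 7)
j(N, w) = 4 - 2*N
(j(G(0, -1) - sqrt(d + 3), 2) + 4*20)**2 = ((4 - 2*((-2 - 1 + 0) - sqrt(7 + 3))) + 4*20)**2 = ((4 - 2*(-3 - sqrt(10))) + 80)**2 = ((4 + (6 + 2*sqrt(10))) + 80)**2 = ((10 + 2*sqrt(10)) + 80)**2 = (90 + 2*sqrt(10))**2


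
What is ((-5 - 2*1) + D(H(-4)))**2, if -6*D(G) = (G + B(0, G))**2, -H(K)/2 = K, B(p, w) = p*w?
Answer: 2809/9 ≈ 312.11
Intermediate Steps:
H(K) = -2*K
D(G) = -G**2/6 (D(G) = -(G + 0*G)**2/6 = -(G + 0)**2/6 = -G**2/6)
((-5 - 2*1) + D(H(-4)))**2 = ((-5 - 2*1) - (-2*(-4))**2/6)**2 = ((-5 - 2) - 1/6*8**2)**2 = (-7 - 1/6*64)**2 = (-7 - 32/3)**2 = (-53/3)**2 = 2809/9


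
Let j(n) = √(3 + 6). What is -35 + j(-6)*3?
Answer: -26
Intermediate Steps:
j(n) = 3 (j(n) = √9 = 3)
-35 + j(-6)*3 = -35 + 3*3 = -35 + 9 = -26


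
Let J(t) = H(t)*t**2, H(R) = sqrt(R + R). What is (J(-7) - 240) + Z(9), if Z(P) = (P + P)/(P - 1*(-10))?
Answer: -4542/19 + 49*I*sqrt(14) ≈ -239.05 + 183.34*I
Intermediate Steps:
H(R) = sqrt(2)*sqrt(R) (H(R) = sqrt(2*R) = sqrt(2)*sqrt(R))
J(t) = sqrt(2)*t**(5/2) (J(t) = (sqrt(2)*sqrt(t))*t**2 = sqrt(2)*t**(5/2))
Z(P) = 2*P/(10 + P) (Z(P) = (2*P)/(P + 10) = (2*P)/(10 + P) = 2*P/(10 + P))
(J(-7) - 240) + Z(9) = (sqrt(2)*(-7)**(5/2) - 240) + 2*9/(10 + 9) = (sqrt(2)*(49*I*sqrt(7)) - 240) + 2*9/19 = (49*I*sqrt(14) - 240) + 2*9*(1/19) = (-240 + 49*I*sqrt(14)) + 18/19 = -4542/19 + 49*I*sqrt(14)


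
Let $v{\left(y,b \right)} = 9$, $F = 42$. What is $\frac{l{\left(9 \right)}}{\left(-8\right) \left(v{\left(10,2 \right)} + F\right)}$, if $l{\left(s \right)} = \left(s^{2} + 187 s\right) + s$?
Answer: $- \frac{591}{136} \approx -4.3456$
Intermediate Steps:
$l{\left(s \right)} = s^{2} + 188 s$
$\frac{l{\left(9 \right)}}{\left(-8\right) \left(v{\left(10,2 \right)} + F\right)} = \frac{9 \left(188 + 9\right)}{\left(-8\right) \left(9 + 42\right)} = \frac{9 \cdot 197}{\left(-8\right) 51} = \frac{1773}{-408} = 1773 \left(- \frac{1}{408}\right) = - \frac{591}{136}$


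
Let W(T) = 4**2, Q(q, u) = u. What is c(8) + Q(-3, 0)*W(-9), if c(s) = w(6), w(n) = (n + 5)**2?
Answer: 121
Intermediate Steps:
W(T) = 16
w(n) = (5 + n)**2
c(s) = 121 (c(s) = (5 + 6)**2 = 11**2 = 121)
c(8) + Q(-3, 0)*W(-9) = 121 + 0*16 = 121 + 0 = 121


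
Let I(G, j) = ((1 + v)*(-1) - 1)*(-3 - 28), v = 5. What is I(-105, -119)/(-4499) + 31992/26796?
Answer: 1046343/913297 ≈ 1.1457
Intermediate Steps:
I(G, j) = 217 (I(G, j) = ((1 + 5)*(-1) - 1)*(-3 - 28) = (6*(-1) - 1)*(-31) = (-6 - 1)*(-31) = -7*(-31) = 217)
I(-105, -119)/(-4499) + 31992/26796 = 217/(-4499) + 31992/26796 = 217*(-1/4499) + 31992*(1/26796) = -217/4499 + 2666/2233 = 1046343/913297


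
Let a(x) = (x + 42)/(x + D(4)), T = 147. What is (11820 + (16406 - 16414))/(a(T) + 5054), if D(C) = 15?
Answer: 70872/30331 ≈ 2.3366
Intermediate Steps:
a(x) = (42 + x)/(15 + x) (a(x) = (x + 42)/(x + 15) = (42 + x)/(15 + x))
(11820 + (16406 - 16414))/(a(T) + 5054) = (11820 + (16406 - 16414))/((42 + 147)/(15 + 147) + 5054) = (11820 - 8)/(189/162 + 5054) = 11812/((1/162)*189 + 5054) = 11812/(7/6 + 5054) = 11812/(30331/6) = 11812*(6/30331) = 70872/30331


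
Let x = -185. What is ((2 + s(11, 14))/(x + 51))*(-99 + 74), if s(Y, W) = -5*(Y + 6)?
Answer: -2075/134 ≈ -15.485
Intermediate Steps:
s(Y, W) = -30 - 5*Y (s(Y, W) = -5*(6 + Y) = -30 - 5*Y)
((2 + s(11, 14))/(x + 51))*(-99 + 74) = ((2 + (-30 - 5*11))/(-185 + 51))*(-99 + 74) = ((2 + (-30 - 55))/(-134))*(-25) = ((2 - 85)*(-1/134))*(-25) = -83*(-1/134)*(-25) = (83/134)*(-25) = -2075/134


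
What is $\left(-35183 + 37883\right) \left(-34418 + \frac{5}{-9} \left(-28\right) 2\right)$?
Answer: $-92844600$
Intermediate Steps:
$\left(-35183 + 37883\right) \left(-34418 + \frac{5}{-9} \left(-28\right) 2\right) = 2700 \left(-34418 + 5 \left(- \frac{1}{9}\right) \left(-28\right) 2\right) = 2700 \left(-34418 + \left(- \frac{5}{9}\right) \left(-28\right) 2\right) = 2700 \left(-34418 + \frac{140}{9} \cdot 2\right) = 2700 \left(-34418 + \frac{280}{9}\right) = 2700 \left(- \frac{309482}{9}\right) = -92844600$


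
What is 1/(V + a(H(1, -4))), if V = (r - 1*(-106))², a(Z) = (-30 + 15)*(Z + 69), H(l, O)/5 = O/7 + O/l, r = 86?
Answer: 7/253203 ≈ 2.7646e-5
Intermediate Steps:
H(l, O) = 5*O/7 + 5*O/l (H(l, O) = 5*(O/7 + O/l) = 5*O/7 + 5*O/l)
a(Z) = -1035 - 15*Z (a(Z) = -15*(69 + Z) = -1035 - 15*Z)
V = 36864 (V = (86 - 1*(-106))² = (86 + 106)² = 192² = 36864)
1/(V + a(H(1, -4))) = 1/(36864 + (-1035 - 75*(-4)*(7 + 1)/(7*1))) = 1/(36864 + (-1035 - 75*(-4)*8/7)) = 1/(36864 + (-1035 - 15*(-160/7))) = 1/(36864 + (-1035 + 2400/7)) = 1/(36864 - 4845/7) = 1/(253203/7) = 7/253203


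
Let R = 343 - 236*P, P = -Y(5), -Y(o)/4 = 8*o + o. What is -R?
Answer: 42137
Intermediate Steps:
Y(o) = -36*o (Y(o) = -4*(8*o + o) = -36*o)
P = 180 (P = -(-36)*5 = -1*(-180) = 180)
R = -42137 (R = 343 - 236*180 = 343 - 42480 = -42137)
-R = -1*(-42137) = 42137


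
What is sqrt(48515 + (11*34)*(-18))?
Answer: sqrt(41783) ≈ 204.41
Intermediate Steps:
sqrt(48515 + (11*34)*(-18)) = sqrt(48515 + 374*(-18)) = sqrt(48515 - 6732) = sqrt(41783)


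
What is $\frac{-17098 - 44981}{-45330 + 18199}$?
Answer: $\frac{62079}{27131} \approx 2.2881$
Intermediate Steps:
$\frac{-17098 - 44981}{-45330 + 18199} = - \frac{62079}{-27131} = \left(-62079\right) \left(- \frac{1}{27131}\right) = \frac{62079}{27131}$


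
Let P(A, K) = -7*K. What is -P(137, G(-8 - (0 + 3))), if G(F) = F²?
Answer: 847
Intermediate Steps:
-P(137, G(-8 - (0 + 3))) = -(-7)*(-8 - (0 + 3))² = -(-7)*(-8 - 1*3)² = -(-7)*(-8 - 3)² = -(-7)*(-11)² = -(-7)*121 = -1*(-847) = 847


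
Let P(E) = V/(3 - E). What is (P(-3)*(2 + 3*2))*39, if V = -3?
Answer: -156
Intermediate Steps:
P(E) = -3/(3 - E)
(P(-3)*(2 + 3*2))*39 = ((3/(-3 - 3))*(2 + 3*2))*39 = ((3/(-6))*(2 + 6))*39 = ((3*(-⅙))*8)*39 = -½*8*39 = -4*39 = -156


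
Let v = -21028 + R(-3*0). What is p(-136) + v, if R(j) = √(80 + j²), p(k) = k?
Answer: -21164 + 4*√5 ≈ -21155.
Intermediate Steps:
v = -21028 + 4*√5 (v = -21028 + √(80 + (-3*0)²) = -21028 + √(80 + 0²) = -21028 + √(80 + 0) = -21028 + √80 = -21028 + 4*√5 ≈ -21019.)
p(-136) + v = -136 + (-21028 + 4*√5) = -21164 + 4*√5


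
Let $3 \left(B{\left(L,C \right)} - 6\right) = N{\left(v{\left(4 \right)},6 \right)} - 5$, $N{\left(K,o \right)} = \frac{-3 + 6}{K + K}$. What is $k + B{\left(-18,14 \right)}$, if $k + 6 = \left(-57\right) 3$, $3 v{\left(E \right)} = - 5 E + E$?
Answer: $- \frac{16585}{96} \approx -172.76$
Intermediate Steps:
$v{\left(E \right)} = - \frac{4 E}{3}$ ($v{\left(E \right)} = \frac{- 5 E + E}{3} = \frac{\left(-4\right) E}{3} = - \frac{4 E}{3}$)
$k = -177$ ($k = -6 - 171 = -177$)
$N{\left(K,o \right)} = \frac{3}{2 K}$
$B{\left(L,C \right)} = \frac{407}{96}$ ($B{\left(L,C \right)} = 6 + \frac{\frac{3}{2 \left(\left(- \frac{4}{3}\right) 4\right)} - 5}{3} = 6 + \frac{\frac{3}{2 \left(- \frac{16}{3}\right)} - 5}{3} = 6 + \frac{\frac{3}{2} \left(- \frac{3}{16}\right) - 5}{3} = 6 + \frac{- \frac{9}{32} - 5}{3} = 6 + \frac{1}{3} \left(- \frac{169}{32}\right) = 6 - \frac{169}{96} = \frac{407}{96}$)
$k + B{\left(-18,14 \right)} = -177 + \frac{407}{96} = - \frac{16585}{96}$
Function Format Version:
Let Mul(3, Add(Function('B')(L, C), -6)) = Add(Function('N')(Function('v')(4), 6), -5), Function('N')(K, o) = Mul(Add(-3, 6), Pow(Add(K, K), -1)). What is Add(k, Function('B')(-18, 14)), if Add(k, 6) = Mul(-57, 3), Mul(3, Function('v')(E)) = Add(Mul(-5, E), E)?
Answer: Rational(-16585, 96) ≈ -172.76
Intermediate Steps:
Function('v')(E) = Mul(Rational(-4, 3), E) (Function('v')(E) = Mul(Rational(1, 3), Add(Mul(-5, E), E)) = Mul(Rational(1, 3), Mul(-4, E)) = Mul(Rational(-4, 3), E))
k = -177 (k = Add(-6, Mul(-57, 3)) = Add(-6, -171) = -177)
Function('N')(K, o) = Mul(Rational(3, 2), Pow(K, -1)) (Function('N')(K, o) = Mul(3, Pow(Mul(2, K), -1)) = Mul(3, Mul(Rational(1, 2), Pow(K, -1))) = Mul(Rational(3, 2), Pow(K, -1)))
Function('B')(L, C) = Rational(407, 96) (Function('B')(L, C) = Add(6, Mul(Rational(1, 3), Add(Mul(Rational(3, 2), Pow(Mul(Rational(-4, 3), 4), -1)), -5))) = Add(6, Mul(Rational(1, 3), Add(Mul(Rational(3, 2), Pow(Rational(-16, 3), -1)), -5))) = Add(6, Mul(Rational(1, 3), Add(Mul(Rational(3, 2), Rational(-3, 16)), -5))) = Add(6, Mul(Rational(1, 3), Add(Rational(-9, 32), -5))) = Add(6, Mul(Rational(1, 3), Rational(-169, 32))) = Add(6, Rational(-169, 96)) = Rational(407, 96))
Add(k, Function('B')(-18, 14)) = Add(-177, Rational(407, 96)) = Rational(-16585, 96)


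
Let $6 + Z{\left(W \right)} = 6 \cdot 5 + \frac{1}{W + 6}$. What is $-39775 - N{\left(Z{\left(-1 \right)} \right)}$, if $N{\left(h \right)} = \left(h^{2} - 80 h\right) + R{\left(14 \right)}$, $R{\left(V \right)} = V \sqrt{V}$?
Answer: $- \frac{960616}{25} - 14 \sqrt{14} \approx -38477.0$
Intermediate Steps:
$Z{\left(W \right)} = 24 + \frac{1}{6 + W}$ ($Z{\left(W \right)} = -6 + \left(6 \cdot 5 + \frac{1}{W + 6}\right) = -6 + \left(30 + \frac{1}{6 + W}\right) = 24 + \frac{1}{6 + W}$)
$R{\left(V \right)} = V^{\frac{3}{2}}$
$N{\left(h \right)} = h^{2} - 80 h + 14 \sqrt{14}$ ($N{\left(h \right)} = \left(h^{2} - 80 h\right) + 14^{\frac{3}{2}} = \left(h^{2} - 80 h\right) + 14 \sqrt{14} = h^{2} - 80 h + 14 \sqrt{14}$)
$-39775 - N{\left(Z{\left(-1 \right)} \right)} = -39775 - \left(\left(\frac{145 + 24 \left(-1\right)}{6 - 1}\right)^{2} - 80 \frac{145 + 24 \left(-1\right)}{6 - 1} + 14 \sqrt{14}\right) = -39775 - \left(\left(\frac{145 - 24}{5}\right)^{2} - 80 \frac{145 - 24}{5} + 14 \sqrt{14}\right) = -39775 - \left(\left(\frac{1}{5} \cdot 121\right)^{2} - 80 \cdot \frac{1}{5} \cdot 121 + 14 \sqrt{14}\right) = -39775 - \left(\left(\frac{121}{5}\right)^{2} - 1936 + 14 \sqrt{14}\right) = -39775 - \left(\frac{14641}{25} - 1936 + 14 \sqrt{14}\right) = -39775 - \left(- \frac{33759}{25} + 14 \sqrt{14}\right) = -39775 + \left(\frac{33759}{25} - 14 \sqrt{14}\right) = - \frac{960616}{25} - 14 \sqrt{14}$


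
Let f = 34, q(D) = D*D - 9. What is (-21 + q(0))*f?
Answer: -1020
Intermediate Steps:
q(D) = -9 + D² (q(D) = D² - 9 = -9 + D²)
(-21 + q(0))*f = (-21 + (-9 + 0²))*34 = (-21 + (-9 + 0))*34 = (-21 - 9)*34 = -30*34 = -1020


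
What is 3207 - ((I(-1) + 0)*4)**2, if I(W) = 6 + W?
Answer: 2807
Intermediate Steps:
3207 - ((I(-1) + 0)*4)**2 = 3207 - (((6 - 1) + 0)*4)**2 = 3207 - ((5 + 0)*4)**2 = 3207 - (5*4)**2 = 3207 - 1*20**2 = 3207 - 1*400 = 3207 - 400 = 2807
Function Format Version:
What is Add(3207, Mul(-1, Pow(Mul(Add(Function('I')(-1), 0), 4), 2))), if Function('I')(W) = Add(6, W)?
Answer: 2807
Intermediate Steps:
Add(3207, Mul(-1, Pow(Mul(Add(Function('I')(-1), 0), 4), 2))) = Add(3207, Mul(-1, Pow(Mul(Add(Add(6, -1), 0), 4), 2))) = Add(3207, Mul(-1, Pow(Mul(Add(5, 0), 4), 2))) = Add(3207, Mul(-1, Pow(Mul(5, 4), 2))) = Add(3207, Mul(-1, Pow(20, 2))) = Add(3207, Mul(-1, 400)) = Add(3207, -400) = 2807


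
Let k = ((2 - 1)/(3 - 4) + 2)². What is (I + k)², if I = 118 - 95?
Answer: 576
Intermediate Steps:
I = 23
k = 1 (k = (1/(-1) + 2)² = (1*(-1) + 2)² = (-1 + 2)² = 1² = 1)
(I + k)² = (23 + 1)² = 24² = 576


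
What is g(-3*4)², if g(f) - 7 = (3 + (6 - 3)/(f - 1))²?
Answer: 6145441/28561 ≈ 215.17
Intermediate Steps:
g(f) = 7 + (3 + 3/(-1 + f))² (g(f) = 7 + (3 + (6 - 3)/(f - 1))² = 7 + (3 + 3/(-1 + f))²)
g(-3*4)² = (7 + 9*(-3*4)²/(-1 - 3*4)²)² = (7 + 9*(-12)²/(-1 - 12)²)² = (7 + 9*144/(-13)²)² = (7 + 9*144*(1/169))² = (7 + 1296/169)² = (2479/169)² = 6145441/28561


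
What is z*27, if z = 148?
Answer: 3996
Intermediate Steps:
z*27 = 148*27 = 3996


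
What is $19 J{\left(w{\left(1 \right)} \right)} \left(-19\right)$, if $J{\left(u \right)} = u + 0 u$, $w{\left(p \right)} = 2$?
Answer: $-722$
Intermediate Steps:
$J{\left(u \right)} = u$ ($J{\left(u \right)} = u + 0 = u$)
$19 J{\left(w{\left(1 \right)} \right)} \left(-19\right) = 19 \cdot 2 \left(-19\right) = 38 \left(-19\right) = -722$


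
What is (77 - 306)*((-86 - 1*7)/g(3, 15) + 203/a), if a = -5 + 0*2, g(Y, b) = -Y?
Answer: 10992/5 ≈ 2198.4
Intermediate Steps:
a = -5 (a = -5 + 0 = -5)
(77 - 306)*((-86 - 1*7)/g(3, 15) + 203/a) = (77 - 306)*((-86 - 1*7)/((-1*3)) + 203/(-5)) = -229*((-86 - 7)/(-3) + 203*(-1/5)) = -229*(-93*(-1/3) - 203/5) = -229*(31 - 203/5) = -229*(-48/5) = 10992/5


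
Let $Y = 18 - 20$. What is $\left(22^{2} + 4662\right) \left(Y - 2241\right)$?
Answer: $-11542478$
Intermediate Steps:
$Y = -2$ ($Y = 18 - 20 = -2$)
$\left(22^{2} + 4662\right) \left(Y - 2241\right) = \left(22^{2} + 4662\right) \left(-2 - 2241\right) = \left(484 + 4662\right) \left(-2243\right) = 5146 \left(-2243\right) = -11542478$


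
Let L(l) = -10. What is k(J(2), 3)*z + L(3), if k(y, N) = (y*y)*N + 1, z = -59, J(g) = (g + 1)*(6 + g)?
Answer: -102021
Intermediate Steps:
J(g) = (1 + g)*(6 + g)
k(y, N) = 1 + N*y² (k(y, N) = y²*N + 1 = N*y² + 1 = 1 + N*y²)
k(J(2), 3)*z + L(3) = (1 + 3*(6 + 2² + 7*2)²)*(-59) - 10 = (1 + 3*(6 + 4 + 14)²)*(-59) - 10 = (1 + 3*24²)*(-59) - 10 = (1 + 3*576)*(-59) - 10 = (1 + 1728)*(-59) - 10 = 1729*(-59) - 10 = -102011 - 10 = -102021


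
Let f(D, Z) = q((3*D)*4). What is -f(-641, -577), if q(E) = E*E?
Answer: -59166864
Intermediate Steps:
q(E) = E²
f(D, Z) = 144*D² (f(D, Z) = ((3*D)*4)² = (12*D)² = 144*D²)
-f(-641, -577) = -144*(-641)² = -144*410881 = -1*59166864 = -59166864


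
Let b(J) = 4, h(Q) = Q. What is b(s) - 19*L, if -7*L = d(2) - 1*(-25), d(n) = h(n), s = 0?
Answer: 541/7 ≈ 77.286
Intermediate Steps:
d(n) = n
L = -27/7 (L = -(2 - 1*(-25))/7 = -(2 + 25)/7 = -⅐*27 = -27/7 ≈ -3.8571)
b(s) - 19*L = 4 - 19*(-27/7) = 4 + 513/7 = 541/7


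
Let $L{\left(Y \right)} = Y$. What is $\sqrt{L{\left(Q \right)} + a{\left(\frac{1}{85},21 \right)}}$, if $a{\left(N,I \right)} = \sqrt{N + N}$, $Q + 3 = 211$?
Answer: $\frac{\sqrt{1502800 + 85 \sqrt{170}}}{85} \approx 14.428$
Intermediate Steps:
$Q = 208$ ($Q = -3 + 211 = 208$)
$a{\left(N,I \right)} = \sqrt{2} \sqrt{N}$ ($a{\left(N,I \right)} = \sqrt{2 N} = \sqrt{2} \sqrt{N}$)
$\sqrt{L{\left(Q \right)} + a{\left(\frac{1}{85},21 \right)}} = \sqrt{208 + \sqrt{2} \sqrt{\frac{1}{85}}} = \sqrt{208 + \frac{\sqrt{2}}{\sqrt{85}}} = \sqrt{208 + \sqrt{2} \frac{\sqrt{85}}{85}} = \sqrt{208 + \frac{\sqrt{170}}{85}}$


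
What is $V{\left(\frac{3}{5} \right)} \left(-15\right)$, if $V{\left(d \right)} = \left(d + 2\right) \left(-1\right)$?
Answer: $39$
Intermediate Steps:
$V{\left(d \right)} = -2 - d$ ($V{\left(d \right)} = \left(2 + d\right) \left(-1\right) = -2 - d$)
$V{\left(\frac{3}{5} \right)} \left(-15\right) = \left(-2 - \frac{3}{5}\right) \left(-15\right) = \left(- \frac{13}{5}\right) \left(-15\right) = 39$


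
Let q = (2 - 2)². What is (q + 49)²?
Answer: 2401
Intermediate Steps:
q = 0 (q = 0² = 0)
(q + 49)² = (0 + 49)² = 49² = 2401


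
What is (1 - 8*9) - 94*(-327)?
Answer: 30667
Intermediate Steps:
(1 - 8*9) - 94*(-327) = (1 - 72) + 30738 = -71 + 30738 = 30667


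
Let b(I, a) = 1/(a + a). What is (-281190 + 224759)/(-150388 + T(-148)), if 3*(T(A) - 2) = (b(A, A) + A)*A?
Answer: 112862/286169 ≈ 0.39439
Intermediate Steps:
b(I, a) = 1/(2*a)
T(A) = 2 + A*(A + 1/(2*A))/3 (T(A) = 2 + ((1/(2*A) + A)*A)/3 = 2 + ((A + 1/(2*A))*A)/3 = 2 + (A*(A + 1/(2*A)))/3 = 2 + A*(A + 1/(2*A))/3)
(-281190 + 224759)/(-150388 + T(-148)) = (-281190 + 224759)/(-150388 + (13/6 + (⅓)*(-148)²)) = -56431/(-150388 + (13/6 + (⅓)*21904)) = -56431/(-150388 + (13/6 + 21904/3)) = -56431/(-150388 + 14607/2) = -56431/(-286169/2) = -56431*(-2/286169) = 112862/286169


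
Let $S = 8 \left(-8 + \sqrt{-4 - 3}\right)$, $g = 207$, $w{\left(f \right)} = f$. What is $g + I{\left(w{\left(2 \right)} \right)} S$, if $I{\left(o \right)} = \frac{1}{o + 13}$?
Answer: $\frac{3041}{15} + \frac{8 i \sqrt{7}}{15} \approx 202.73 + 1.4111 i$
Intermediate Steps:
$I{\left(o \right)} = \frac{1}{13 + o}$
$S = -64 + 8 i \sqrt{7}$ ($S = 8 \left(-8 + \sqrt{-7}\right) = 8 \left(-8 + i \sqrt{7}\right) = -64 + 8 i \sqrt{7} \approx -64.0 + 21.166 i$)
$g + I{\left(w{\left(2 \right)} \right)} S = 207 + \frac{-64 + 8 i \sqrt{7}}{13 + 2} = 207 + \frac{-64 + 8 i \sqrt{7}}{15} = 207 - \left(\frac{64}{15} - \frac{8 i \sqrt{7}}{15}\right) = \frac{3041}{15} + \frac{8 i \sqrt{7}}{15}$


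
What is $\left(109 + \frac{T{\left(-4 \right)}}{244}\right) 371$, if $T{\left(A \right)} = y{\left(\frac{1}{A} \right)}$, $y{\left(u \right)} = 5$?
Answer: $\frac{9868971}{244} \approx 40447.0$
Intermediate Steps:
$T{\left(A \right)} = 5$
$\left(109 + \frac{T{\left(-4 \right)}}{244}\right) 371 = \left(109 + \frac{5}{244}\right) 371 = \frac{26601}{244} \cdot 371 = \frac{9868971}{244}$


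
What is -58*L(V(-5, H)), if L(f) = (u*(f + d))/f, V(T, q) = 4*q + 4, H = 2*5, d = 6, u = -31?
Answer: 22475/11 ≈ 2043.2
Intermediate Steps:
H = 10
V(T, q) = 4 + 4*q
L(f) = (-186 - 31*f)/f (L(f) = (-31*(f + 6))/f = (-31*(6 + f))/f = (-186 - 31*f)/f)
-58*L(V(-5, H)) = -58*(-31 - 186/(4 + 4*10)) = -58*(-31 - 186/(4 + 40)) = -58*(-31 - 186/44) = -58*(-31 - 186*1/44) = -58*(-31 - 93/22) = -58*(-775/22) = 22475/11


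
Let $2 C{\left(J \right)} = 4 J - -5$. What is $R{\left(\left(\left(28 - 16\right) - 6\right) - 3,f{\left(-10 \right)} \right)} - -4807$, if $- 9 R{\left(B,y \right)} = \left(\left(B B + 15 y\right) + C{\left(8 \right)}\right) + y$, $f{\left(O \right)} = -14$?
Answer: $\frac{28973}{6} \approx 4828.8$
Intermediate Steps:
$C{\left(J \right)} = \frac{5}{2} + 2 J$ ($C{\left(J \right)} = \frac{4 J - -5}{2} = \frac{4 J + 5}{2} = \frac{5 + 4 J}{2} = \frac{5}{2} + 2 J$)
$R{\left(B,y \right)} = - \frac{37}{18} - \frac{16 y}{9} - \frac{B^{2}}{9}$ ($R{\left(B,y \right)} = - \frac{\left(\left(B B + 15 y\right) + \left(\frac{5}{2} + 2 \cdot 8\right)\right) + y}{9} = - \frac{\left(\left(B^{2} + 15 y\right) + \left(\frac{5}{2} + 16\right)\right) + y}{9} = - \frac{\left(\left(B^{2} + 15 y\right) + \frac{37}{2}\right) + y}{9} = - \frac{\left(\frac{37}{2} + B^{2} + 15 y\right) + y}{9} = - \frac{\frac{37}{2} + B^{2} + 16 y}{9} = - \frac{37}{18} - \frac{16 y}{9} - \frac{B^{2}}{9}$)
$R{\left(\left(\left(28 - 16\right) - 6\right) - 3,f{\left(-10 \right)} \right)} - -4807 = \left(- \frac{37}{18} - - \frac{224}{9} - \frac{\left(\left(\left(28 - 16\right) - 6\right) - 3\right)^{2}}{9}\right) - -4807 = \left(- \frac{37}{18} + \frac{224}{9} - \frac{\left(\left(12 - 6\right) - 3\right)^{2}}{9}\right) + 4807 = \left(- \frac{37}{18} + \frac{224}{9} - \frac{\left(6 - 3\right)^{2}}{9}\right) + 4807 = \left(- \frac{37}{18} + \frac{224}{9} - \frac{3^{2}}{9}\right) + 4807 = \left(- \frac{37}{18} + \frac{224}{9} - 1\right) + 4807 = \frac{131}{6} + 4807 = \frac{28973}{6}$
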